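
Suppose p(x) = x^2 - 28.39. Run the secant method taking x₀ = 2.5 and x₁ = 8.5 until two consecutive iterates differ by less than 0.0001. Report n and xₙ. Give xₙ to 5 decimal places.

p(2.5) = -22.1400000, p(8.5) = 43.8600000
x₂ = 8.5000000 − 43.8600000·(6.0000000)/(66.0000000) = 4.5127273;  |Δ| = 3.9872727
p(4.5127273) = -8.0252926
x₃ = 4.5127273 − (-8.0252926)·(-3.9872727)/(-51.8852926) = 5.1294537;  |Δ| = 0.6167264
p(5.1294537) = -2.0787049
x₄ = 5.1294537 − (-2.0787049)·(0.6167264)/(5.9465876) = 5.3450382;  |Δ| = 0.2155845
p(5.3450382) = 0.1794333
x₅ = 5.3450382 − 0.1794333·(0.2155845)/(2.2581383) = 5.3279077;  |Δ| = 0.0171305
p(5.3279077) = -0.0033996
x₆ = 5.3279077 − (-0.0033996)·(-0.0171305)/(-0.1828330) = 5.3282262;  |Δ| = 0.0003185
p(5.3282262) = -0.0000054
x₇ = 5.3282262 − (-0.0000054)·(0.0003185)/(0.0033943) = 5.3282267;  |Δ| = 0.0000005
|x₇ − x₆| = 0.0000005 < 0.0001

n = 7, xₙ = 5.32823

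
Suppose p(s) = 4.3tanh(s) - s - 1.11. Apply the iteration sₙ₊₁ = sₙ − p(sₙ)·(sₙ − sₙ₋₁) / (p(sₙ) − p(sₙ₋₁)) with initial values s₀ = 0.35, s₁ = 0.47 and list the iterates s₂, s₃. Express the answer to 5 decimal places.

p(0.35) = -0.0135852, p(0.47) = 0.3042571
s₂ = 0.4700000 − 0.3042571·(0.4700000 − 0.3500000) / (0.3042571 − (-0.0135852)) = 0.4700000 − (0.0365108)/(0.3178422) = 0.3551290
p(0.3551290) = 0.0008113
s₃ = 0.3551290 − 0.0008113·(0.3551290 − 0.4700000) / (0.0008113 − 0.3042571) = 0.3551290 − (-0.0000932)/(-0.3034458) = 0.3548219

0.35513, 0.35482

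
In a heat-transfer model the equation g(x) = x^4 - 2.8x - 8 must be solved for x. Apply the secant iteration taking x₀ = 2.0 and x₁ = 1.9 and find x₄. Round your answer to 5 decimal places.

1.91157

g(2.0) = 2.4000000, g(1.9) = -0.2879000
x₂ = 1.9000000 − (-0.2879000)·(1.9000000 − 2.0000000) / (-0.2879000 − 2.4000000) = 1.9000000 − (0.0287900)/(-2.6879000) = 1.9107110
g(1.9107110) = -0.0215304
x₃ = 1.9107110 − (-0.0215304)·(1.9107110 − 1.9000000) / (-0.0215304 − (-0.2879000)) = 1.9107110 − (-0.0002306)/(0.2663696) = 1.9115767
g(1.9115767) = 0.0002188
x₄ = 1.9115767 − 0.0002188·(1.9115767 − 1.9107110) / (0.0002188 − (-0.0215304)) = 1.9115767 − (0.0000002)/(0.0217492) = 1.9115680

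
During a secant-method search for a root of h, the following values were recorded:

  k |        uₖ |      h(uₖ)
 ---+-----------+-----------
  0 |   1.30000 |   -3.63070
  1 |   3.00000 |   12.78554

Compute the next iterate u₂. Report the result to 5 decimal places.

1.67598

u₂ = 3.00000 − 12.78554·(3.00000 − 1.30000) / (12.78554 − (-3.63070))
   = 3.00000 − (21.7354180)/(16.4162400) = 1.6759807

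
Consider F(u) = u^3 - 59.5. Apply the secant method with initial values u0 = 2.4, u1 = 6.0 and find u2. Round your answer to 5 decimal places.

F(2.4) = -45.6760000, F(6.0) = 156.5000000
u2 = 6.0000000 − 156.5000000·(6.0000000 − 2.4000000) / (156.5000000 − (-45.6760000)) = 6.0000000 − (563.4000000)/(202.1760000) = 3.2133191

3.21332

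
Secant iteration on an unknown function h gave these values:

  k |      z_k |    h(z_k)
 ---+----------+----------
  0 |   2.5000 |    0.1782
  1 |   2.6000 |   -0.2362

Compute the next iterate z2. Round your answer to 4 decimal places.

z2 = 2.6000 − (-0.2362)·(2.6000 − 2.5000) / (-0.2362 − 0.1782)
   = 2.6000 − (-0.023620)/(-0.414400) = 2.543002

2.5430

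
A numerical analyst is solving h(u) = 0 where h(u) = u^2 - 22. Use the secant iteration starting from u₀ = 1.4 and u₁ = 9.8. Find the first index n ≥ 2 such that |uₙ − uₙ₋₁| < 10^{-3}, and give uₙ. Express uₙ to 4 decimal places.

n = 7, uₙ = 4.6904

h(1.4) = -20.040000, h(9.8) = 74.040000
u₂ = 9.800000 − 74.040000·(8.400000)/(94.080000) = 3.189286;  |Δ| = 6.610714
h(3.189286) = -11.828457
u₃ = 3.189286 − (-11.828457)·(-6.610714)/(-85.868457) = 4.099918;  |Δ| = 0.910632
h(4.099918) = -5.190676
u₄ = 4.099918 − (-5.190676)·(0.910632)/(6.637780) = 4.812022;  |Δ| = 0.712105
h(4.812022) = 1.155558
u₅ = 4.812022 − 1.155558·(0.712105)/(6.346235) = 4.682358;  |Δ| = 0.129664
h(4.682358) = -0.075522
u₆ = 4.682358 − (-0.075522)·(-0.129664)/(-1.231080) = 4.690313;  |Δ| = 0.007954
h(4.690313) = -0.000968
u₇ = 4.690313 − (-0.000968)·(0.007954)/(0.074554) = 4.690416;  |Δ| = 0.000103
|u₇ − u₆| = 0.000103 < 10^{-3}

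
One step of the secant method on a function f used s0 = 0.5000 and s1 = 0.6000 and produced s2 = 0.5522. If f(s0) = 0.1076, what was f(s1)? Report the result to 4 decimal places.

The secant line through (0.5000, 0.1076) and (0.6000, f(s1)) crosses zero at s2 = 0.5522.
So (0.5000, 0.1076), (0.6000, f(s1)), (0.5522, 0) are collinear:
f(s1) = 0.1076 · (0.6000 − 0.5522) / (0.5000 − 0.5522) = 0.1076 · (0.047800)/(-0.052200) = -0.098530

-0.0985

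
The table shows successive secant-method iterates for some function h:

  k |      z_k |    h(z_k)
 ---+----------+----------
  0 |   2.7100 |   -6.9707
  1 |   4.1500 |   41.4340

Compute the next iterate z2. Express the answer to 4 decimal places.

2.9174

z2 = 4.1500 − 41.4340·(4.1500 − 2.7100) / (41.4340 − (-6.9707))
   = 4.1500 − (59.664960)/(48.404700) = 2.917373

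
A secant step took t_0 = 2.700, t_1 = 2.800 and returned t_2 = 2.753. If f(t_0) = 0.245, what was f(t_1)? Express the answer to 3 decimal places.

-0.217

The secant line through (2.700, 0.245) and (2.800, f(t_1)) crosses zero at t_2 = 2.753.
So (2.700, 0.245), (2.800, f(t_1)), (2.753, 0) are collinear:
f(t_1) = 0.245 · (2.800 − 2.753) / (2.700 − 2.753) = 0.245 · (0.04700)/(-0.05300) = -0.21726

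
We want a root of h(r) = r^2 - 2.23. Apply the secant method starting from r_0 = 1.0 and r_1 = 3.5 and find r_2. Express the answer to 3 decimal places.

1.273

h(1.0) = -1.23000, h(3.5) = 10.02000
r_2 = 3.50000 − 10.02000·(3.50000 − 1.00000) / (10.02000 − (-1.23000)) = 3.50000 − (25.05000)/(11.25000) = 1.27333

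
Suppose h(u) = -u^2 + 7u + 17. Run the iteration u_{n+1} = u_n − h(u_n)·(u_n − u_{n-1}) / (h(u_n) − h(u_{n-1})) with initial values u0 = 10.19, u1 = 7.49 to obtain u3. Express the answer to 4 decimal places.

8.9345

h(10.19) = -15.506100, h(7.49) = 13.329900
u2 = 7.490000 − 13.329900·(7.490000 − 10.190000) / (13.329900 − (-15.506100)) = 7.490000 − (-35.990730)/(28.836000) = 8.738118
h(8.738118) = 1.812120
u3 = 8.738118 − 1.812120·(8.738118 − 7.490000) / (1.812120 − 13.329900) = 8.738118 − (2.261740)/(-11.517780) = 8.934487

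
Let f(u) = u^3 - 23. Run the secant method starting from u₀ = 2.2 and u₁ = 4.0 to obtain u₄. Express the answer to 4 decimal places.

f(2.2) = -12.352000, f(4.0) = 41.000000
u₂ = 4.000000 − 41.000000·(4.000000 − 2.200000) / (41.000000 − (-12.352000)) = 4.000000 − (73.800000)/(53.352000) = 2.616734
f(2.616734) = -5.082443
u₃ = 2.616734 − (-5.082443)·(2.616734 − 4.000000) / (-5.082443 − 41.000000) = 2.616734 − (7.030369)/(-46.082443) = 2.769295
f(2.769295) = -1.762295
u₄ = 2.769295 − (-1.762295)·(2.769295 − 2.616734) / (-1.762295 − (-5.082443)) = 2.769295 − (-0.268857)/(3.320148) = 2.850272

2.8503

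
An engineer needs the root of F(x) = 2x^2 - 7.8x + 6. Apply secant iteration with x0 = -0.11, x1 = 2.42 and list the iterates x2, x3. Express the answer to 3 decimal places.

F(-0.11) = 6.88220, F(2.42) = -1.16320
x2 = 2.42000 − (-1.16320)·(2.42000 − (-0.11000)) / (-1.16320 − 6.88220) = 2.42000 − (-2.94290)/(-8.04540) = 2.05421
F(2.05421) = -1.58328
x3 = 2.05421 − (-1.58328)·(2.05421 − 2.42000) / (-1.58328 − (-1.16320)) = 2.05421 − (0.57914)/(-0.42008) = 3.43286

2.054, 3.433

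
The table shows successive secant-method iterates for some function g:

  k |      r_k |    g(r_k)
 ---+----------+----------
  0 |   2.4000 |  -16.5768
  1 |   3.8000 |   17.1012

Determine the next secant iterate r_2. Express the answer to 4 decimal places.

3.0891

r_2 = 3.8000 − 17.1012·(3.8000 − 2.4000) / (17.1012 − (-16.5768))
   = 3.8000 − (23.941680)/(33.678000) = 3.089100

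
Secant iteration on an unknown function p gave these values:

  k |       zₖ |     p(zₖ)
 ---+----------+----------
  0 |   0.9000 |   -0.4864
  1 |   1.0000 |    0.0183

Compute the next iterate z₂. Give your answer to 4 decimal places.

0.9964

z₂ = 1.0000 − 0.0183·(1.0000 − 0.9000) / (0.0183 − (-0.4864))
   = 1.0000 − (0.001830)/(0.504700) = 0.996374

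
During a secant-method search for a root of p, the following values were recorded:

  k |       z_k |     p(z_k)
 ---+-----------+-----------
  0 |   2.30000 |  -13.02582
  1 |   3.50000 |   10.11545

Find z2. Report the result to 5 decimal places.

2.97546

z2 = 3.50000 − 10.11545·(3.50000 − 2.30000) / (10.11545 − (-13.02582))
   = 3.50000 − (12.1385400)/(23.1412700) = 2.9754592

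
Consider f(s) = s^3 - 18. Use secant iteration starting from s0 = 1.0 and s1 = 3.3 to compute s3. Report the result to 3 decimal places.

f(1.0) = -17.00000, f(3.3) = 17.93700
s2 = 3.30000 − 17.93700·(3.30000 − 1.00000) / (17.93700 − (-17.00000)) = 3.30000 − (41.25510)/(34.93700) = 2.11916
f(2.11916) = -8.48323
s3 = 2.11916 − (-8.48323)·(2.11916 − 3.30000) / (-8.48323 − 17.93700) = 2.11916 − (10.01736)/(-26.42023) = 2.49831

2.498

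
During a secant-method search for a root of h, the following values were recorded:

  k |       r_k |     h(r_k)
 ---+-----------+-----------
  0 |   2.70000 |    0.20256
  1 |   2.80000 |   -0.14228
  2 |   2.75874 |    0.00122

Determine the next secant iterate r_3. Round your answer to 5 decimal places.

2.75909

r_3 = 2.75874 − 0.00122·(2.75874 − 2.80000) / (0.00122 − (-0.14228))
   = 2.75874 − (-0.0000503)/(0.1435000) = 2.7590908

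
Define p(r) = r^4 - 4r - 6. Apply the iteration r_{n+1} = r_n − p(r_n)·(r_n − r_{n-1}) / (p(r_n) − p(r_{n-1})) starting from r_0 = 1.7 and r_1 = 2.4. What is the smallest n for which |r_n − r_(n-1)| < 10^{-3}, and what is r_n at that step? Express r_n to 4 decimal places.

n = 6, r_n = 1.9237

p(1.7) = -4.447900, p(2.4) = 17.577600
r_2 = 2.400000 − 17.577600·(0.700000)/(22.025500) = 1.841360;  |Δ| = 0.558640
p(1.841360) = -1.869221
r_3 = 1.841360 − (-1.869221)·(-0.558640)/(-19.446821) = 1.895056;  |Δ| = 0.053696
p(1.895056) = -0.683228
r_4 = 1.895056 − (-0.683228)·(0.053696)/(1.185994) = 1.925990;  |Δ| = 0.030933
p(1.925990) = 0.055963
r_5 = 1.925990 − 0.055963·(0.030933)/(0.739190) = 1.923648;  |Δ| = 0.002342
p(1.923648) = -0.001473
r_6 = 1.923648 − (-0.001473)·(-0.002342)/(-0.057436) = 1.923708;  |Δ| = 0.000060
|r_6 − r_5| = 0.000060 < 10^{-3}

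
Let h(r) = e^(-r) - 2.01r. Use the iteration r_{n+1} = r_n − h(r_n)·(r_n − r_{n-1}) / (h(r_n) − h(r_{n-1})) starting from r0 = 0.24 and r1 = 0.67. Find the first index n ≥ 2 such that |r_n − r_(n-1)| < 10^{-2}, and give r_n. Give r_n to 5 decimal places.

n = 3, r_n = 0.35027

h(0.24) = 0.3042279, h(0.67) = -0.8349914
r2 = 0.6700000 − (-0.8349914)·(0.4300000)/(-1.1392193) = 0.3548313;  |Δ| = 0.3151687
h(0.3548313) = -0.0119191
r3 = 0.3548313 − (-0.0119191)·(-0.3151687)/(0.8230724) = 0.3502672;  |Δ| = 0.0045640
|r3 − r2| = 0.0045640 < 10^{-2}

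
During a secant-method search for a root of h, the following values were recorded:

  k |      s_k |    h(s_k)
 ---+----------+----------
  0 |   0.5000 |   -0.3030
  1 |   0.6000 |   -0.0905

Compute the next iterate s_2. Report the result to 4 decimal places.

0.6426

s_2 = 0.6000 − (-0.0905)·(0.6000 − 0.5000) / (-0.0905 − (-0.3030))
   = 0.6000 − (-0.009050)/(0.212500) = 0.642588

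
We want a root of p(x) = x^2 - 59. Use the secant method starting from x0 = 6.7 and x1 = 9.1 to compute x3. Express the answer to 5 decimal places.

p(6.7) = -14.1100000, p(9.1) = 23.8100000
x2 = 9.1000000 − 23.8100000·(9.1000000 − 6.7000000) / (23.8100000 − (-14.1100000)) = 9.1000000 − (57.1440000)/(37.9200000) = 7.5930380
p(7.5930380) = -1.3457743
x3 = 7.5930380 − (-1.3457743)·(7.5930380 − 9.1000000) / (-1.3457743 − 23.8100000) = 7.5930380 − (2.0280308)/(-25.1557743) = 7.6736569

7.67366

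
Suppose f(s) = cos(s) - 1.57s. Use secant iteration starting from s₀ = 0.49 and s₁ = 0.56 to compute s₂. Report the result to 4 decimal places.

f(0.49) = 0.113033, f(0.56) = -0.031945
s₂ = 0.560000 − (-0.031945)·(0.560000 − 0.490000) / (-0.031945 − 0.113033) = 0.560000 − (-0.002236)/(-0.144978) = 0.544576

0.5446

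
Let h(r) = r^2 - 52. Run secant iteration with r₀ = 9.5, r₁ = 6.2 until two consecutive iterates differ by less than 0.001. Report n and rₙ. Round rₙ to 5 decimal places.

h(9.5) = 38.2500000, h(6.2) = -13.5600000
r₂ = 6.2000000 − (-13.5600000)·(-3.3000000)/(-51.8100000) = 7.0636943;  |Δ| = 0.8636943
h(7.0636943) = -2.1042233
r₃ = 7.0636943 − (-2.1042233)·(0.8636943)/(11.4557767) = 7.2223396;  |Δ| = 0.1586453
h(7.2223396) = 0.1621894
r₄ = 7.2223396 − 0.1621894·(0.1586453)/(2.2664127) = 7.2109866;  |Δ| = 0.0113530
h(7.2109866) = -0.0016722
r₅ = 7.2109866 − (-0.0016722)·(-0.0113530)/(-0.1638616) = 7.2111025;  |Δ| = 0.0001159
|r₅ − r₄| = 0.0001159 < 0.001

n = 5, rₙ = 7.21110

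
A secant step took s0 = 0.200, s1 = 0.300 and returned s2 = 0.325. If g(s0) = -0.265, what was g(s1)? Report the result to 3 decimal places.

-0.053

The secant line through (0.200, -0.265) and (0.300, g(s1)) crosses zero at s2 = 0.325.
So (0.200, -0.265), (0.300, g(s1)), (0.325, 0) are collinear:
g(s1) = -0.265 · (0.300 − 0.325) / (0.200 − 0.325) = -0.265 · (-0.02500)/(-0.12500) = -0.05300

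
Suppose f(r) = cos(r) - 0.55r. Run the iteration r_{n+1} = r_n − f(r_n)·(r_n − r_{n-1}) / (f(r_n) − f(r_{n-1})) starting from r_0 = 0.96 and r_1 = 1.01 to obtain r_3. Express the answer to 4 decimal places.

0.9930

f(0.96) = 0.045520, f(1.01) = -0.023639
r_2 = 1.010000 − (-0.023639)·(1.010000 − 0.960000) / (-0.023639 − 0.045520) = 1.010000 − (-0.001182)/(-0.069159) = 0.992910
f(0.992910) = 0.000155
r_3 = 0.992910 − 0.000155·(0.992910 − 1.010000) / (0.000155 − (-0.023639)) = 0.992910 − (-0.000003)/(0.023794) = 0.993021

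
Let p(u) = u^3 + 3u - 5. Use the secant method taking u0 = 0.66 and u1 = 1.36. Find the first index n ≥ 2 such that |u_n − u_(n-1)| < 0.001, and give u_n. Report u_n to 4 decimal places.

n = 5, u_n = 1.1542

p(0.66) = -2.732504, p(1.36) = 1.595456
u2 = 1.360000 − 1.595456·(0.700000)/(4.327960) = 1.101953;  |Δ| = 0.258047
p(1.101953) = -0.356042
u3 = 1.101953 − (-0.356042)·(-0.258047)/(-1.951498) = 1.149032;  |Δ| = 0.047080
p(1.149032) = -0.035865
u4 = 1.149032 − (-0.035865)·(0.047080)/(0.320177) = 1.154306;  |Δ| = 0.005274
p(1.154306) = 0.000940
u5 = 1.154306 − 0.000940·(0.005274)/(0.036806) = 1.154171;  |Δ| = 0.000135
|u5 − u4| = 0.000135 < 0.001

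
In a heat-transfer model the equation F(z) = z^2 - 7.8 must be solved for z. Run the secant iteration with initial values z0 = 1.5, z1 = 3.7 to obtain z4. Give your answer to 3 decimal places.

F(1.5) = -5.55000, F(3.7) = 5.89000
z2 = 3.70000 − 5.89000·(3.70000 − 1.50000) / (5.89000 − (-5.55000)) = 3.70000 − (12.95800)/(11.44000) = 2.56731
F(2.56731) = -1.20893
z3 = 2.56731 − (-1.20893)·(2.56731 − 3.70000) / (-1.20893 − 5.89000) = 2.56731 − (1.36935)/(-7.09893) = 2.76020
F(2.76020) = -0.18128
z4 = 2.76020 − (-0.18128)·(2.76020 − 2.56731) / (-0.18128 − (-1.20893)) = 2.76020 − (-0.03497)/(1.02765) = 2.79423

2.794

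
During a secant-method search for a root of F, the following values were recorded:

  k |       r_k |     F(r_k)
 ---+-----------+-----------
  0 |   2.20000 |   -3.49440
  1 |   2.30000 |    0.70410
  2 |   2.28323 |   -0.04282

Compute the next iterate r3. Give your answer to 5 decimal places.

2.28419

r3 = 2.28323 − (-0.04282)·(2.28323 − 2.30000) / (-0.04282 − 0.70410)
   = 2.28323 − (0.0007181)/(-0.7469200) = 2.2841914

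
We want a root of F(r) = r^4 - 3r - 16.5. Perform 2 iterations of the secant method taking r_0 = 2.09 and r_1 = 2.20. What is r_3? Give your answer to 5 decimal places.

2.19172

F(2.09) = -3.6897024, F(2.20) = 0.3256000
r_2 = 2.2000000 − 0.3256000·(2.2000000 − 2.0900000) / (0.3256000 − (-3.6897024)) = 2.2000000 − (0.0358160)/(4.0153024) = 2.1910801
F(2.1910801) = -0.0252514
r_3 = 2.1910801 − (-0.0252514)·(2.1910801 − 2.2000000) / (-0.0252514 − 0.3256000) = 2.1910801 − (0.0002252)/(-0.3508514) = 2.1917221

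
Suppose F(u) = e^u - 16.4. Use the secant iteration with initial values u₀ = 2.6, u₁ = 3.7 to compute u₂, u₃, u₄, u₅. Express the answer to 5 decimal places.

2.71970, 2.76719, 2.79847, 2.79726

F(2.6) = -2.9362620, F(3.7) = 24.0473044
u₂ = 3.7000000 − 24.0473044·(3.7000000 − 2.6000000) / (24.0473044 − (-2.9362620)) = 3.7000000 − (26.4520348)/(26.9835663) = 2.7196983
F(2.7196983) = -1.2242563
u₃ = 2.7196983 − (-1.2242563)·(2.7196983 − 3.7000000) / (-1.2242563 − 24.0473044) = 2.7196983 − (1.2001405)/(-25.2715607) = 2.7671881
F(2.7671881) = -0.4861769
u₄ = 2.7671881 − (-0.4861769)·(2.7671881 − 2.7196983) / (-0.4861769 − (-1.2242563)) = 2.7671881 − (-0.0230884)/(0.7380794) = 2.7984699
F(2.7984699) = 0.0195036
u₅ = 2.7984699 − 0.0195036·(2.7984699 − 2.7671881) / (0.0195036 − (-0.4861769)) = 2.7984699 − (0.0006101)/(0.5056805) = 2.7972634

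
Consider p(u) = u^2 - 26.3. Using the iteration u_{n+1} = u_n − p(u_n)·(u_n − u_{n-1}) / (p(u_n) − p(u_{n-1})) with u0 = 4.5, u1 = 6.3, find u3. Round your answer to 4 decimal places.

p(4.5) = -6.050000, p(6.3) = 13.390000
u2 = 6.300000 − 13.390000·(6.300000 − 4.500000) / (13.390000 − (-6.050000)) = 6.300000 − (24.102000)/(19.440000) = 5.060185
p(5.060185) = -0.694526
u3 = 5.060185 − (-0.694526)·(5.060185 − 6.300000) / (-0.694526 − 13.390000) = 5.060185 − (0.861083)/(-14.084526) = 5.121322

5.1213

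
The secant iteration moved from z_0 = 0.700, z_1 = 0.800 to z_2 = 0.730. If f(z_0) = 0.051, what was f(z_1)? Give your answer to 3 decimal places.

The secant line through (0.700, 0.051) and (0.800, f(z_1)) crosses zero at z_2 = 0.730.
So (0.700, 0.051), (0.800, f(z_1)), (0.730, 0) are collinear:
f(z_1) = 0.051 · (0.800 − 0.730) / (0.700 − 0.730) = 0.051 · (0.07000)/(-0.03000) = -0.11900

-0.119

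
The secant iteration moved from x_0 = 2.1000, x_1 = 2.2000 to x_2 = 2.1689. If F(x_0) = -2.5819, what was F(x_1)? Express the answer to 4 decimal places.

The secant line through (2.1000, -2.5819) and (2.2000, F(x_1)) crosses zero at x_2 = 2.1689.
So (2.1000, -2.5819), (2.2000, F(x_1)), (2.1689, 0) are collinear:
F(x_1) = -2.5819 · (2.2000 − 2.1689) / (2.1000 − 2.1689) = -2.5819 · (0.031100)/(-0.068900) = 1.165415

1.1654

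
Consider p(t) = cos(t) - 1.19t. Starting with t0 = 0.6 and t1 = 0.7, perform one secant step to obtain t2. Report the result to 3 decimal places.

0.662

p(0.6) = 0.11134, p(0.7) = -0.06816
t2 = 0.70000 − (-0.06816)·(0.70000 − 0.60000) / (-0.06816 − 0.11134) = 0.70000 − (-0.00682)/(-0.17949) = 0.66203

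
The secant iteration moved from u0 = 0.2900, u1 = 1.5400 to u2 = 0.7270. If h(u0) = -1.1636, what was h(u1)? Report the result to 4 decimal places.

2.1648

The secant line through (0.2900, -1.1636) and (1.5400, h(u1)) crosses zero at u2 = 0.7270.
So (0.2900, -1.1636), (1.5400, h(u1)), (0.7270, 0) are collinear:
h(u1) = -1.1636 · (1.5400 − 0.7270) / (0.2900 − 0.7270) = -1.1636 · (0.813000)/(-0.437000) = 2.164775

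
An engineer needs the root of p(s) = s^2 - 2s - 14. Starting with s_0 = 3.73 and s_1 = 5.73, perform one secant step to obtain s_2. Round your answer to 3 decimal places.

p(3.73) = -7.54710, p(5.73) = 7.37290
s_2 = 5.73000 − 7.37290·(5.73000 − 3.73000) / (7.37290 − (-7.54710)) = 5.73000 − (14.74580)/(14.92000) = 4.74168

4.742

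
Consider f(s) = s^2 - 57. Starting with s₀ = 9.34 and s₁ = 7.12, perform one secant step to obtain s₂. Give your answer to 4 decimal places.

7.5031

f(9.34) = 30.235600, f(7.12) = -6.305600
s₂ = 7.120000 − (-6.305600)·(7.120000 − 9.340000) / (-6.305600 − 30.235600) = 7.120000 − (13.998432)/(-36.541200) = 7.503086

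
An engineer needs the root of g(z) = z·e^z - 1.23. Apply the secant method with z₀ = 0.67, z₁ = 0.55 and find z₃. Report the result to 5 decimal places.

0.64536

g(0.67) = 0.0793390, g(0.55) = -0.2767108
z₂ = 0.5500000 − (-0.2767108)·(0.5500000 − 0.6700000) / (-0.2767108 − 0.0793390) = 0.5500000 − (0.0332053)/(-0.3560498) = 0.6432603
g(0.6432603) = -0.0060854
z₃ = 0.6432603 − (-0.0060854)·(0.6432603 − 0.5500000) / (-0.0060854 − (-0.2767108)) = 0.6432603 − (-0.0005675)/(0.2706254) = 0.6453574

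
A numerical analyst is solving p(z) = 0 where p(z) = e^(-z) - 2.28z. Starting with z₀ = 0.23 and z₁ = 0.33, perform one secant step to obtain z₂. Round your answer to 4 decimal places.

p(0.23) = 0.270134, p(0.33) = -0.033476
z₂ = 0.330000 − (-0.033476)·(0.330000 − 0.230000) / (-0.033476 − 0.270134) = 0.330000 − (-0.003348)/(-0.303610) = 0.318974

0.3190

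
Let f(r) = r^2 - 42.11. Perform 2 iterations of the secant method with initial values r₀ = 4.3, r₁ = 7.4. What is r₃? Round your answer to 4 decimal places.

f(4.3) = -23.620000, f(7.4) = 12.650000
r₂ = 7.400000 − 12.650000·(7.400000 − 4.300000) / (12.650000 − (-23.620000)) = 7.400000 − (39.215000)/(36.270000) = 6.318803
f(6.318803) = -2.182723
r₃ = 6.318803 − (-2.182723)·(6.318803 − 7.400000) / (-2.182723 − 12.650000) = 6.318803 − (2.359953)/(-14.832723) = 6.477908

6.4779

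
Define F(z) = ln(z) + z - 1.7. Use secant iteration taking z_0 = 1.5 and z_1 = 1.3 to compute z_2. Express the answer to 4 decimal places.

F(1.5) = 0.205465, F(1.3) = -0.137636
z_2 = 1.300000 − (-0.137636)·(1.300000 − 1.500000) / (-0.137636 − 0.205465) = 1.300000 − (0.027527)/(-0.343101) = 1.380230

1.3802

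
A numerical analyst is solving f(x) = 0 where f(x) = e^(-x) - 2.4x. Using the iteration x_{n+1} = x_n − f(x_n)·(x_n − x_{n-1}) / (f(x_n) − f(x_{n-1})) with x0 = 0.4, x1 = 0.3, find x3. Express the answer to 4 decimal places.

0.3066

f(0.4) = -0.289680, f(0.3) = 0.020818
x2 = 0.300000 − 0.020818·(0.300000 − 0.400000) / (0.020818 − (-0.289680)) = 0.300000 − (-0.002082)/(0.310498) = 0.306705
f(0.306705) = -0.000224
x3 = 0.306705 − (-0.000224)·(0.306705 − 0.300000) / (-0.000224 − 0.020818) = 0.306705 − (-0.000001)/(-0.021042) = 0.306634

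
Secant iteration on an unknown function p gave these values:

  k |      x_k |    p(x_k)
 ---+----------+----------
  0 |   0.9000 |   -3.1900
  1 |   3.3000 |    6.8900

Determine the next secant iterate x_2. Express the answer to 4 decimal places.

x_2 = 3.3000 − 6.8900·(3.3000 − 0.9000) / (6.8900 − (-3.1900))
   = 3.3000 − (16.536000)/(10.080000) = 1.659524

1.6595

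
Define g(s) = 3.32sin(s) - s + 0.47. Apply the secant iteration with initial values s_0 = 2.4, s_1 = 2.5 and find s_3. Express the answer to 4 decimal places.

2.4882

g(2.4) = 0.312538, g(2.5) = -0.043072
s_2 = 2.500000 − (-0.043072)·(2.500000 − 2.400000) / (-0.043072 − 0.312538) = 2.500000 − (-0.004307)/(-0.355610) = 2.487888
g(2.487888) = 0.001109
s_3 = 2.487888 − 0.001109·(2.487888 − 2.500000) / (0.001109 − (-0.043072)) = 2.487888 − (-0.000013)/(0.044182) = 2.488192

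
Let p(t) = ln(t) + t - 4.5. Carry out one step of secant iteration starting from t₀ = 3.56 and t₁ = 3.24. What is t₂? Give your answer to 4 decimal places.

3.3052

p(3.56) = 0.329761, p(3.24) = -0.084427
t₂ = 3.240000 − (-0.084427)·(3.240000 − 3.560000) / (-0.084427 − 0.329761) = 3.240000 − (0.027017)/(-0.414187) = 3.305228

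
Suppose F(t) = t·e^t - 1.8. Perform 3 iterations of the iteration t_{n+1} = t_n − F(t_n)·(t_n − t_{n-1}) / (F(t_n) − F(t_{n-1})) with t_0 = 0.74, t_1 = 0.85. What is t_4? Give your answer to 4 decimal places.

0.8049

F(0.74) = -0.249008, F(0.85) = 0.188700
t_2 = 0.850000 − 0.188700·(0.850000 − 0.740000) / (0.188700 − (-0.249008)) = 0.850000 − (0.020757)/(0.437708) = 0.802578
F(0.802578) = -0.009219
t_3 = 0.802578 − (-0.009219)·(0.802578 − 0.850000) / (-0.009219 − 0.188700) = 0.802578 − (0.000437)/(-0.197919) = 0.804787
F(0.804787) = -0.000319
t_4 = 0.804787 − (-0.000319)·(0.804787 − 0.802578) / (-0.000319 − (-0.009219)) = 0.804787 − (-0.000001)/(0.008900) = 0.804866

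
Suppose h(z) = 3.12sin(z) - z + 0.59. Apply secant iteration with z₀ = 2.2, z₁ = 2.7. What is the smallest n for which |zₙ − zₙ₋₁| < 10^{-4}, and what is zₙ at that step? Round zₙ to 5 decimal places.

n = 5, zₙ = 2.48774

h(2.2) = 0.9125088, h(2.7) = -0.7765748
z₂ = 2.7000000 − (-0.7765748)·(0.5000000)/(-1.6890836) = 2.4701195;  |Δ| = 0.2298805
h(2.4701195) = 0.0609573
z₃ = 2.4701195 − 0.0609573·(-0.2298805)/(0.8375321) = 2.4868507;  |Δ| = 0.0167312
h(2.4868507) = 0.0030877
z₄ = 2.4868507 − 0.0030877·(0.0167312)/(-0.0578697) = 2.4877434;  |Δ| = 0.0008927
h(2.4877434) = -0.0000150
z₅ = 2.4877434 − (-0.0000150)·(0.0008927)/(-0.0031027) = 2.4877390;  |Δ| = 0.0000043
|z₅ − z₄| = 0.0000043 < 10^{-4}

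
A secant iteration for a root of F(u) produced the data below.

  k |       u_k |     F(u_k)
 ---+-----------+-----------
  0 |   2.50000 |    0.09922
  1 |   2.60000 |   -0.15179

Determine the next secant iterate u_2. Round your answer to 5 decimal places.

u_2 = 2.60000 − (-0.15179)·(2.60000 − 2.50000) / (-0.15179 − 0.09922)
   = 2.60000 − (-0.0151790)/(-0.2510100) = 2.5395283

2.53953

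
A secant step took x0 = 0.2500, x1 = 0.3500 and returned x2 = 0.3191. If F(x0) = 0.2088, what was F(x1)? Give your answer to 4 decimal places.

The secant line through (0.2500, 0.2088) and (0.3500, F(x1)) crosses zero at x2 = 0.3191.
So (0.2500, 0.2088), (0.3500, F(x1)), (0.3191, 0) are collinear:
F(x1) = 0.2088 · (0.3500 − 0.3191) / (0.2500 − 0.3191) = 0.2088 · (0.030900)/(-0.069100) = -0.093371

-0.0934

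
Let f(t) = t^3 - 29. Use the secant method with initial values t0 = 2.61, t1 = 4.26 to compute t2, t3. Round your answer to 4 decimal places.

2.9210, 3.0252

f(2.61) = -11.220419, f(4.26) = 48.308776
t2 = 4.260000 − 48.308776·(4.260000 − 2.610000) / (48.308776 − (-11.220419)) = 4.260000 − (79.709480)/(59.529195) = 2.921002
f(2.921002) = -4.077276
t3 = 2.921002 − (-4.077276)·(2.921002 − 4.260000) / (-4.077276 − 48.308776) = 2.921002 − (5.459465)/(-52.386052) = 3.025218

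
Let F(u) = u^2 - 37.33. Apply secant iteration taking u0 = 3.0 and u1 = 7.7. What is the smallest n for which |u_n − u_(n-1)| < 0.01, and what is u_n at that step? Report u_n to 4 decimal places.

F(3.0) = -28.330000, F(7.7) = 21.960000
u2 = 7.700000 − 21.960000·(4.700000)/(50.290000) = 5.647664;  |Δ| = 2.052336
F(5.647664) = -5.433896
u3 = 5.647664 − (-5.433896)·(-2.052336)/(-27.393896) = 6.054768;  |Δ| = 0.407105
F(6.054768) = -0.669782
u4 = 6.054768 − (-0.669782)·(0.407105)/(4.764115) = 6.112003;  |Δ| = 0.057234
F(6.112003) = 0.026576
u5 = 6.112003 − 0.026576·(0.057234)/(0.696358) = 6.109818;  |Δ| = 0.002184
|u5 − u4| = 0.002184 < 0.01

n = 5, u_n = 6.1098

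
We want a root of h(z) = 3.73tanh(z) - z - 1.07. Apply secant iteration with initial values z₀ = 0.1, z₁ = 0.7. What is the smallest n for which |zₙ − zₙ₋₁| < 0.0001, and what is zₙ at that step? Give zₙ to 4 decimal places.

h(0.1) = -0.798238, h(0.7) = 0.484292
z₂ = 0.700000 − 0.484292·(0.600000)/(1.282530) = 0.473436;  |Δ| = 0.226564
h(0.473436) = 0.101387
z₃ = 0.473436 − 0.101387·(-0.226564)/(-0.382905) = 0.413445;  |Δ| = 0.059991
h(0.413445) = -0.023545
z₄ = 0.413445 − (-0.023545)·(-0.059991)/(-0.124932) = 0.424751;  |Δ| = 0.011306
h(0.424751) = 0.000701
z₅ = 0.424751 − 0.000701·(0.011306)/(0.024246) = 0.424424;  |Δ| = 0.000327
h(0.424424) = 0.000004
z₆ = 0.424424 − 0.000004·(-0.000327)/(-0.000697) = 0.424422;  |Δ| = 0.000002
|z₆ − z₅| = 0.000002 < 0.0001

n = 6, zₙ = 0.4244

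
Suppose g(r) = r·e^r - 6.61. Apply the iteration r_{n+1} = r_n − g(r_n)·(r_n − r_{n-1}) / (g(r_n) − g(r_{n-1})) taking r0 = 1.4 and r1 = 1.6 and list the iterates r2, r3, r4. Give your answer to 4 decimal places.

g(1.4) = -0.932720, g(1.6) = 1.314852
r2 = 1.600000 − 1.314852·(1.600000 − 1.400000) / (1.314852 − (-0.932720)) = 1.600000 − (0.262970)/(2.247572) = 1.482998
g(1.482998) = -0.075710
r3 = 1.482998 − (-0.075710)·(1.482998 − 1.600000) / (-0.075710 − 1.314852) = 1.482998 − (0.008858)/(-1.390562) = 1.489368
g(1.489368) = -0.005705
r4 = 1.489368 − (-0.005705)·(1.489368 − 1.482998) / (-0.005705 − (-0.075710)) = 1.489368 − (-0.000036)/(0.070005) = 1.489887

1.4830, 1.4894, 1.4899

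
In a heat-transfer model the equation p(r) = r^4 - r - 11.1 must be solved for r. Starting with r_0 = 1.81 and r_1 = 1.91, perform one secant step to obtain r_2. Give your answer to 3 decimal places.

p(1.81) = -2.17717, p(1.91) = 0.29863
r_2 = 1.91000 − 0.29863·(1.91000 − 1.81000) / (0.29863 − (-2.17717)) = 1.91000 − (0.02986)/(2.47580) = 1.89794

1.898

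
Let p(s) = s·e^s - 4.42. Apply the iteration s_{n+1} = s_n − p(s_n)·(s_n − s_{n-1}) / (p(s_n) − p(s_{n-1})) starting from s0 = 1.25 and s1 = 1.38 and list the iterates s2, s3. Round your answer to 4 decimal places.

1.2566, 1.2572

p(1.25) = -0.057071, p(1.38) = 1.065364
s2 = 1.380000 − 1.065364·(1.380000 − 1.250000) / (1.065364 − (-0.057071)) = 1.380000 − (0.138497)/(1.122436) = 1.256610
p(1.256610) = -0.004913
s3 = 1.256610 − (-0.004913)·(1.256610 − 1.380000) / (-0.004913 − 1.065364) = 1.256610 − (0.000606)/(-1.070277) = 1.257176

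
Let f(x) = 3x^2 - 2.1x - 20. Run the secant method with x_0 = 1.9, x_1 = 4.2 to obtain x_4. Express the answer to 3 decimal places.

f(1.9) = -13.16000, f(4.2) = 24.10000
x_2 = 4.20000 − 24.10000·(4.20000 − 1.90000) / (24.10000 − (-13.16000)) = 4.20000 − (55.43000)/(37.26000) = 2.71235
f(2.71235) = -3.62547
x_3 = 2.71235 − (-3.62547)·(2.71235 − 4.20000) / (-3.62547 − 24.10000) = 2.71235 − (5.39344)/(-27.72547) = 2.90688
f(2.90688) = -0.75466
x_4 = 2.90688 − (-0.75466)·(2.90688 − 2.71235) / (-0.75466 − (-3.62547)) = 2.90688 − (-0.14680)/(2.87081) = 2.95801

2.958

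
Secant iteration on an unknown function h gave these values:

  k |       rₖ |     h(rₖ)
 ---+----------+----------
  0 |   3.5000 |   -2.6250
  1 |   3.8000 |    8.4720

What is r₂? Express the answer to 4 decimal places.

r₂ = 3.8000 − 8.4720·(3.8000 − 3.5000) / (8.4720 − (-2.6250))
   = 3.8000 − (2.541600)/(11.097000) = 3.570965

3.5710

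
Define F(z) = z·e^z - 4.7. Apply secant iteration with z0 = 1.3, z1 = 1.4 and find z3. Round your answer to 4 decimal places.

1.2917

F(1.3) = 0.070086, F(1.4) = 0.977280
z2 = 1.400000 − 0.977280·(1.400000 − 1.300000) / (0.977280 − 0.070086) = 1.400000 − (0.097728)/(0.907194) = 1.292274
F(1.292274) = 0.005247
z3 = 1.292274 − 0.005247·(1.292274 − 1.400000) / (0.005247 − 0.977280) = 1.292274 − (-0.000565)/(-0.972033) = 1.291693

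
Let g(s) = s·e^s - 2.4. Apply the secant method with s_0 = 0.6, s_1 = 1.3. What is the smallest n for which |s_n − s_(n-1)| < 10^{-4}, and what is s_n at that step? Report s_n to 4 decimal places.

n = 6, s_n = 0.9387

g(0.6) = -1.306729, g(1.3) = 2.370086
s_2 = 1.300000 − 2.370086·(0.700000)/(3.676814) = 0.848778;  |Δ| = 0.451222
g(0.848778) = -0.416585
s_3 = 0.848778 − (-0.416585)·(-0.451222)/(-2.786671) = 0.916232;  |Δ| = 0.067454
g(0.916232) = -0.109555
s_4 = 0.916232 − (-0.109555)·(0.067454)/(0.307030) = 0.940301;  |Δ| = 0.024069
g(0.940301) = 0.007878
s_5 = 0.940301 − 0.007878·(0.024069)/(0.117432) = 0.938686;  |Δ| = 0.001615
g(0.938686) = -0.000135
s_6 = 0.938686 − (-0.000135)·(-0.001615)/(-0.008013) = 0.938714;  |Δ| = 0.000027
|s_6 − s_5| = 0.000027 < 10^{-4}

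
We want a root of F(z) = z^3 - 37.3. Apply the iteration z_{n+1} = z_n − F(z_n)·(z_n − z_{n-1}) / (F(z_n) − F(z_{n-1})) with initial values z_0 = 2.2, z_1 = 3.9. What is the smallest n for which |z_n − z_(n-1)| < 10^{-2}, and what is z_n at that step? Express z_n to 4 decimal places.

F(2.2) = -26.652000, F(3.9) = 22.019000
z_2 = 3.900000 − 22.019000·(1.700000)/(48.671000) = 3.130912;  |Δ| = 0.769088
F(3.130912) = -6.608902
z_3 = 3.130912 − (-6.608902)·(-0.769088)/(-28.627902) = 3.308460;  |Δ| = 0.177548
F(3.308460) = -1.085912
z_4 = 3.308460 − (-1.085912)·(0.177548)/(5.522990) = 3.343369;  |Δ| = 0.034909
F(3.343369) = 0.072555
z_5 = 3.343369 − 0.072555·(0.034909)/(1.158467) = 3.341182;  |Δ| = 0.002186
|z_5 − z_4| = 0.002186 < 10^{-2}

n = 5, z_n = 3.3412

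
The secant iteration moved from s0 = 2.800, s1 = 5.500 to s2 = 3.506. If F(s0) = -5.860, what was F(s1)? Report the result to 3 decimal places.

The secant line through (2.800, -5.860) and (5.500, F(s1)) crosses zero at s2 = 3.506.
So (2.800, -5.860), (5.500, F(s1)), (3.506, 0) are collinear:
F(s1) = -5.860 · (5.500 − 3.506) / (2.800 − 3.506) = -5.860 · (1.99400)/(-0.70600) = 16.55076

16.551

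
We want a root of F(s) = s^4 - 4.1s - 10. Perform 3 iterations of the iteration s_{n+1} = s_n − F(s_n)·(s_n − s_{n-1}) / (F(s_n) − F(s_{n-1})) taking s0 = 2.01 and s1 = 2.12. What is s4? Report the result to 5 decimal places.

F(2.01) = -1.9185920, F(2.12) = 1.5076314
s2 = 2.1200000 − 1.5076314·(2.1200000 − 2.0100000) / (1.5076314 − (-1.9185920)) = 2.1200000 − (0.1658394)/(3.4262234) = 2.0715970
F(2.0715970) = -0.0764538
s3 = 2.0715970 − (-0.0764538)·(2.0715970 − 2.1200000) / (-0.0764538 − 1.5076314) = 2.0715970 − (0.0037006)/(-1.5840852) = 2.0739331
F(2.0739331) = -0.0028166
s4 = 2.0739331 − (-0.0028166)·(2.0739331 − 2.0715970) / (-0.0028166 − (-0.0764538)) = 2.0739331 − (-0.0000066)/(0.0736373) = 2.0740225

2.07402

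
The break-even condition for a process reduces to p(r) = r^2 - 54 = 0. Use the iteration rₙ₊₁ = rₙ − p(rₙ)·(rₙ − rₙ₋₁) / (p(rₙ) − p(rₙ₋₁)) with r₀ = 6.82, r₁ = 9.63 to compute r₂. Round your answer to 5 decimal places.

7.27517

p(6.82) = -7.4876000, p(9.63) = 38.7369000
r₂ = 9.6300000 − 38.7369000·(9.6300000 − 6.8200000) / (38.7369000 − (-7.4876000)) = 9.6300000 − (108.8506890)/(46.2245000) = 7.2751733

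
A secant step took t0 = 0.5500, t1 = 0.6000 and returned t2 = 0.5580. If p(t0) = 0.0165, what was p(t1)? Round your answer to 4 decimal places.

-0.0866

The secant line through (0.5500, 0.0165) and (0.6000, p(t1)) crosses zero at t2 = 0.5580.
So (0.5500, 0.0165), (0.6000, p(t1)), (0.5580, 0) are collinear:
p(t1) = 0.0165 · (0.6000 − 0.5580) / (0.5500 − 0.5580) = 0.0165 · (0.042000)/(-0.008000) = -0.086625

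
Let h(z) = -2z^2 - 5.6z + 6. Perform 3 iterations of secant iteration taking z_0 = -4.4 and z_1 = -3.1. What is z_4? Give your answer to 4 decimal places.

-3.6269

h(-4.4) = -8.080000, h(-3.1) = 4.140000
z_2 = -3.100000 − 4.140000·(-3.100000 − (-4.400000)) / (4.140000 − (-8.080000)) = -3.100000 − (5.382000)/(12.220000) = -3.540426
h(-3.540426) = 0.757157
z_3 = -3.540426 − 0.757157·(-3.540426 − (-3.100000)) / (0.757157 − 4.140000) = -3.540426 − (-0.333471)/(-3.382843) = -3.639003
h(-3.639003) = -0.106267
z_4 = -3.639003 − (-0.106267)·(-3.639003 − (-3.540426)) / (-0.106267 − 0.757157) = -3.639003 − (0.010475)/(-0.863424) = -3.626870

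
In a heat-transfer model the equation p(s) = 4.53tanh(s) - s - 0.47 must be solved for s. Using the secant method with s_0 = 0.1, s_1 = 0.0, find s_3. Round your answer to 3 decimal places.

p(0.1) = -0.11850, p(0.0) = -0.47000
s_2 = 0.00000 − (-0.47000)·(0.00000 − 0.10000) / (-0.47000 − (-0.11850)) = 0.00000 − (0.04700)/(-0.35150) = 0.13371
p(0.13371) = -0.00157
s_3 = 0.13371 − (-0.00157)·(0.13371 − 0.00000) / (-0.00157 − (-0.47000)) = 0.13371 − (-0.00021)/(0.46843) = 0.13416

0.134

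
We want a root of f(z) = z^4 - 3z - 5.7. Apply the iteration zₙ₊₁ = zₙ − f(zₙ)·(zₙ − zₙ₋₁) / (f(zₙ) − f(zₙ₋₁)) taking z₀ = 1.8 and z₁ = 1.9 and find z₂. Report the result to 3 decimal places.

f(1.8) = -0.60240, f(1.9) = 1.63210
z₂ = 1.90000 − 1.63210·(1.90000 − 1.80000) / (1.63210 − (-0.60240)) = 1.90000 − (0.16321)/(2.23450) = 1.82696

1.827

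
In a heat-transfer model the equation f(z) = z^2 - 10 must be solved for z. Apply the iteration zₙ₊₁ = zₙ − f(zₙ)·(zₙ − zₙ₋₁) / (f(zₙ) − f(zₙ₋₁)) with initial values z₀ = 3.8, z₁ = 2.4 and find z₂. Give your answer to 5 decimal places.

f(3.8) = 4.4400000, f(2.4) = -4.2400000
z₂ = 2.4000000 − (-4.2400000)·(2.4000000 − 3.8000000) / (-4.2400000 − 4.4400000) = 2.4000000 − (5.9360000)/(-8.6800000) = 3.0838710

3.08387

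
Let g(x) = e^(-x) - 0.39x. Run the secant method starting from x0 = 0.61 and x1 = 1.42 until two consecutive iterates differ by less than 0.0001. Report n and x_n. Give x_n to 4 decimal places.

g(0.61) = 0.305451, g(1.42) = -0.312086
x2 = 1.420000 − (-0.312086)·(0.810000)/(-0.617537) = 1.010648;  |Δ| = 0.409352
g(1.010648) = -0.030170
x3 = 1.010648 − (-0.030170)·(-0.409352)/(0.281916) = 0.966841;  |Δ| = 0.043808
g(0.966841) = 0.003215
x4 = 0.966841 − 0.003215·(-0.043808)/(0.033385) = 0.971059;  |Δ| = 0.004218
g(0.971059) = -0.000031
x5 = 0.971059 − (-0.000031)·(0.004218)/(-0.003246) = 0.971018;  |Δ| = 0.000041
|x5 − x4| = 0.000041 < 0.0001

n = 5, x_n = 0.9710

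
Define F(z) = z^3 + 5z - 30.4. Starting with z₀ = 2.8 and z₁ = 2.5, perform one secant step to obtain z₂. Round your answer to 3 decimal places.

F(2.8) = 5.55200, F(2.5) = -2.27500
z₂ = 2.50000 − (-2.27500)·(2.50000 − 2.80000) / (-2.27500 − 5.55200) = 2.50000 − (0.68250)/(-7.82700) = 2.58720

2.587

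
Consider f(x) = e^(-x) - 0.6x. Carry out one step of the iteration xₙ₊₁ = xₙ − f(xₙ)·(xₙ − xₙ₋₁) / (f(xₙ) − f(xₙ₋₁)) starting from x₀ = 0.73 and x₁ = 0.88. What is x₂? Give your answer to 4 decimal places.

f(0.73) = 0.043909, f(0.88) = -0.113217
x₂ = 0.880000 − (-0.113217)·(0.880000 − 0.730000) / (-0.113217 − 0.043909) = 0.880000 − (-0.016983)/(-0.157126) = 0.771918

0.7719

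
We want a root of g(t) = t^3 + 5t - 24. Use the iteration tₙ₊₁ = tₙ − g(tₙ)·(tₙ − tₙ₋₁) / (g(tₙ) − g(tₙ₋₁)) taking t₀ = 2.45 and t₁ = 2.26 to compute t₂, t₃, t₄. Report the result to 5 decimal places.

2.31344, 2.31592, 2.31587

g(2.45) = 2.9561250, g(2.26) = -1.1568240
t₂ = 2.2600000 − (-1.1568240)·(2.2600000 − 2.4500000) / (-1.1568240 − 2.9561250) = 2.2600000 − (0.2197966)/(-4.1129490) = 2.3134401
g(2.3134401) = -0.0512555
t₃ = 2.3134401 − (-0.0512555)·(2.3134401 − 2.2600000) / (-0.0512555 − (-1.1568240)) = 2.3134401 − (-0.0027391)/(1.1055685) = 2.3159177
g(2.3159177) = 0.0009544
t₄ = 2.3159177 − 0.0009544·(2.3159177 − 2.3134401) / (0.0009544 − (-0.0512555)) = 2.3159177 − (0.0000024)/(0.0522099) = 2.3158724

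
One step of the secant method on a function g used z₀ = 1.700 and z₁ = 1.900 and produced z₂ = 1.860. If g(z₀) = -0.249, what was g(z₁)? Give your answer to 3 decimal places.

0.062

The secant line through (1.700, -0.249) and (1.900, g(z₁)) crosses zero at z₂ = 1.860.
So (1.700, -0.249), (1.900, g(z₁)), (1.860, 0) are collinear:
g(z₁) = -0.249 · (1.900 − 1.860) / (1.700 − 1.860) = -0.249 · (0.04000)/(-0.16000) = 0.06225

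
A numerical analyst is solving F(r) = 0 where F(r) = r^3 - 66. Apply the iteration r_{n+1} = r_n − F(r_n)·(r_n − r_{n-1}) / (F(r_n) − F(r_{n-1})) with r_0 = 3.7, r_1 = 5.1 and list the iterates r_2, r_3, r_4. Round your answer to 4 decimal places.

F(3.7) = -15.347000, F(5.1) = 66.651000
r_2 = 5.100000 − 66.651000·(5.100000 − 3.700000) / (66.651000 − (-15.347000)) = 5.100000 − (93.311400)/(81.998000) = 3.962028
F(3.962028) = -3.805392
r_3 = 3.962028 − (-3.805392)·(3.962028 − 5.100000) / (-3.805392 − 66.651000) = 3.962028 − (4.330428)/(-70.456392) = 4.023491
F(4.023491) = -0.865803
r_4 = 4.023491 − (-0.865803)·(4.023491 − 3.962028) / (-0.865803 − (-3.805392)) = 4.023491 − (-0.053214)/(2.939589) = 4.041594

3.9620, 4.0235, 4.0416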